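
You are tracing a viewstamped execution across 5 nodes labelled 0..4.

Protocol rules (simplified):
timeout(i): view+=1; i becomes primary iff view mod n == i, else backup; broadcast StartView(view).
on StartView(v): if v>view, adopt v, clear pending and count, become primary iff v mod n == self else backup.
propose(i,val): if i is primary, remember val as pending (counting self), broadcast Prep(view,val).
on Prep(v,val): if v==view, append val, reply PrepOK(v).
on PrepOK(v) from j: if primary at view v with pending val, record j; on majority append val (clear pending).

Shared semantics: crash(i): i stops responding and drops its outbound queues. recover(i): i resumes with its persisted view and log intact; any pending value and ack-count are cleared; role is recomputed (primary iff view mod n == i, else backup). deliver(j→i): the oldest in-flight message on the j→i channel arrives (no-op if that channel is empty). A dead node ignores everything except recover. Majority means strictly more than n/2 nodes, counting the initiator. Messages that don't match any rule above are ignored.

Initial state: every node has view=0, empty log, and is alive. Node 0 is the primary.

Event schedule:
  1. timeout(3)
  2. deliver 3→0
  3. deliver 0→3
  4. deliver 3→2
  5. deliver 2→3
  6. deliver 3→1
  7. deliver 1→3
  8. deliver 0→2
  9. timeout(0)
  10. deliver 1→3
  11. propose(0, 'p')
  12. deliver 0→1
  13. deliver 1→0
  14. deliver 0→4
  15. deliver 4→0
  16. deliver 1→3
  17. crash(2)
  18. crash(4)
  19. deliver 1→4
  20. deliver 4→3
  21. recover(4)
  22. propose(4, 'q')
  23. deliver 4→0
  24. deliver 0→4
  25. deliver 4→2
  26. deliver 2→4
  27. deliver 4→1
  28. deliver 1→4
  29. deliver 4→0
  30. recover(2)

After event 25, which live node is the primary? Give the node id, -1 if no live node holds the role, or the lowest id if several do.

-1

e1 timeout(3): 3[back,v=1,-]
e2 deliver 3→0: 0[back,v=1,-]
e3 deliver 0→3: ·
e4 deliver 3→2: 2[back,v=1,-]
e5 deliver 2→3: ·
e6 deliver 3→1: 1[prim,v=1,-]
e7 deliver 1→3: ·
e8 deliver 0→2: ·
e9 timeout(0): 0[back,v=2,-]
e10 deliver 1→3: ·
e11 propose(0,'p'): ·
e12 deliver 0→1: 1[back,v=2,-]
e13 deliver 1→0: ·
e14 deliver 0→4: 4[back,v=2,-]
e15 deliver 4→0: ·
e16 deliver 1→3: ·
e17 crash(2): 2[✗back,v=1,-]
e18 crash(4): 4[✗back,v=2,-]
e19 deliver 1→4: ·
e20 deliver 4→3: ·
e21 recover(4): 4[back,v=2,-]
e22 propose(4,'q'): ·
e23 deliver 4→0: ·
e24 deliver 0→4: ·
e25 deliver 4→2: ·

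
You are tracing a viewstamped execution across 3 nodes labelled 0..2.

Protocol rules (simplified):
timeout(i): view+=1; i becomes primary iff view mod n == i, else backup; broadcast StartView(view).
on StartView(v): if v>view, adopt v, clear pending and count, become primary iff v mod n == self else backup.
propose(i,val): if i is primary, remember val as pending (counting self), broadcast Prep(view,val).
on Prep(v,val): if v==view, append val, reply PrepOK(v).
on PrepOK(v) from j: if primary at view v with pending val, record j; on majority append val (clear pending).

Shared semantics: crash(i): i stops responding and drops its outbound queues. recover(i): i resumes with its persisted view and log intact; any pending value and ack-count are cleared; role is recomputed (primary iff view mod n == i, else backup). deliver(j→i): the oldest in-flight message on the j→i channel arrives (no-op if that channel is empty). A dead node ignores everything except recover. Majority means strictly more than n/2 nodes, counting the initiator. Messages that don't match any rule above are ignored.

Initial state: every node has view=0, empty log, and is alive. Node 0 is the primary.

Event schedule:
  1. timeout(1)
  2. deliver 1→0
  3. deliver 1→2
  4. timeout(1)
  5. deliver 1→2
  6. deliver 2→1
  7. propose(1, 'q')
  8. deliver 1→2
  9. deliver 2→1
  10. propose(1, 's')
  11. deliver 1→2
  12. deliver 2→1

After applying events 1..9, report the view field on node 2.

[1] timeout(1) → N1(prim v1 [-])
[2] deliver 1→0 → N0(back v1 [-])
[3] deliver 1→2 → N2(back v1 [-])
[4] timeout(1) → N1(back v2 [-])
[5] deliver 1→2 → N2(prim v2 [-])
[6] deliver 2→1 → ∅
[7] propose(1,'q') → ∅
[8] deliver 1→2 → ∅
[9] deliver 2→1 → ∅

2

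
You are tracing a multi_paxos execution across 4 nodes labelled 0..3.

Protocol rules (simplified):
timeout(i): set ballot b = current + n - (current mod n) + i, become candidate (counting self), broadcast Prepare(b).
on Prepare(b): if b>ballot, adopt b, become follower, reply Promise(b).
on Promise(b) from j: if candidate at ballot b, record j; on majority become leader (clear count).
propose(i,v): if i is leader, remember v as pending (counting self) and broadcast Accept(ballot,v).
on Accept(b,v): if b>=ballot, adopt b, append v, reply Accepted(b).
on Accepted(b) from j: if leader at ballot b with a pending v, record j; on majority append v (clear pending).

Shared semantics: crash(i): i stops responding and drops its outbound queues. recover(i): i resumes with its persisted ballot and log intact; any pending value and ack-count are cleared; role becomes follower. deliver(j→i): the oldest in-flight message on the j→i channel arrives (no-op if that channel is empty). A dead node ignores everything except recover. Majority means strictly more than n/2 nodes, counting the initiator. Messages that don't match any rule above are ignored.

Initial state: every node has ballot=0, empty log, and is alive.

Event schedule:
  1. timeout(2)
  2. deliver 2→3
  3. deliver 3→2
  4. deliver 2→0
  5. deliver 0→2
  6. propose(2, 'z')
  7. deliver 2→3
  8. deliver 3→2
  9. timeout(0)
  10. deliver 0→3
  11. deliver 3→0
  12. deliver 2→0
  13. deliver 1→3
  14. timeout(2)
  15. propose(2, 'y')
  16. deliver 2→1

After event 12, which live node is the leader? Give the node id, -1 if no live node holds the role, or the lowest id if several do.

2

e1 timeout(2): 2[cand,b=6,-]
e2 deliver 2→3: 3[foll,b=6,-]
e3 deliver 3→2: ·
e4 deliver 2→0: 0[foll,b=6,-]
e5 deliver 0→2: 2[lead,b=6,-]
e6 propose(2,'z'): ·
e7 deliver 2→3: 3[foll,b=6,z]
e8 deliver 3→2: ·
e9 timeout(0): 0[cand,b=8,-]
e10 deliver 0→3: 3[foll,b=8,z]
e11 deliver 3→0: ·
e12 deliver 2→0: ·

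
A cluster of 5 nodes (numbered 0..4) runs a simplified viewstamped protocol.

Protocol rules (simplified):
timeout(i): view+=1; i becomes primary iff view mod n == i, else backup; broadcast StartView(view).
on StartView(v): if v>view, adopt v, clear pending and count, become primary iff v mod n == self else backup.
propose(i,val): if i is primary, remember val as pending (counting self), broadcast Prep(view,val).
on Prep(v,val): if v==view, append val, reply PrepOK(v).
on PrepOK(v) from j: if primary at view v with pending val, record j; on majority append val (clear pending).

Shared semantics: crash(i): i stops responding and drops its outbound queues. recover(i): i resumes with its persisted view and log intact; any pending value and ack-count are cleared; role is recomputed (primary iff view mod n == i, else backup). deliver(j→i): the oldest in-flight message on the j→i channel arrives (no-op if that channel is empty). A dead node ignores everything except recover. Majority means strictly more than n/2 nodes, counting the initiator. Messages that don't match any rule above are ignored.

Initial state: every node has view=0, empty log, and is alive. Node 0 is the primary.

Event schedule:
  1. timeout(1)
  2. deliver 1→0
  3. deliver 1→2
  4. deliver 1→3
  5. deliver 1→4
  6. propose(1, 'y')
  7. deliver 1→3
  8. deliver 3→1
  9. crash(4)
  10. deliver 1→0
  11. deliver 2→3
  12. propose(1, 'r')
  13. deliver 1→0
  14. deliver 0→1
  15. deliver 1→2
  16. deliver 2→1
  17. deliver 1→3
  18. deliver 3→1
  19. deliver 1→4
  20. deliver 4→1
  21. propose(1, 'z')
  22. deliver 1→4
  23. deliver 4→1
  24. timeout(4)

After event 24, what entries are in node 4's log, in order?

empty

[1] timeout(1) → N1(prim v1 [-])
[2] deliver 1→0 → N0(back v1 [-])
[3] deliver 1→2 → N2(back v1 [-])
[4] deliver 1→3 → N3(back v1 [-])
[5] deliver 1→4 → N4(back v1 [-])
[6] propose(1,'y') → ∅
[7] deliver 1→3 → N3(back v1 [y])
[8] deliver 3→1 → ∅
[9] crash(4) → N4(✗back v1 [-])
[10] deliver 1→0 → N0(back v1 [y])
[11] deliver 2→3 → ∅
[12] propose(1,'r') → ∅
[13] deliver 1→0 → N0(back v1 [y,r])
[14] deliver 0→1 → ∅
[15] deliver 1→2 → N2(back v1 [y])
[16] deliver 2→1 → N1(prim v1 [r])
[17] deliver 1→3 → N3(back v1 [y,r])
[18] deliver 3→1 → ∅
[19] deliver 1→4 → ∅
[20] deliver 4→1 → ∅
[21] propose(1,'z') → ∅
[22] deliver 1→4 → ∅
[23] deliver 4→1 → ∅
[24] timeout(4) → ∅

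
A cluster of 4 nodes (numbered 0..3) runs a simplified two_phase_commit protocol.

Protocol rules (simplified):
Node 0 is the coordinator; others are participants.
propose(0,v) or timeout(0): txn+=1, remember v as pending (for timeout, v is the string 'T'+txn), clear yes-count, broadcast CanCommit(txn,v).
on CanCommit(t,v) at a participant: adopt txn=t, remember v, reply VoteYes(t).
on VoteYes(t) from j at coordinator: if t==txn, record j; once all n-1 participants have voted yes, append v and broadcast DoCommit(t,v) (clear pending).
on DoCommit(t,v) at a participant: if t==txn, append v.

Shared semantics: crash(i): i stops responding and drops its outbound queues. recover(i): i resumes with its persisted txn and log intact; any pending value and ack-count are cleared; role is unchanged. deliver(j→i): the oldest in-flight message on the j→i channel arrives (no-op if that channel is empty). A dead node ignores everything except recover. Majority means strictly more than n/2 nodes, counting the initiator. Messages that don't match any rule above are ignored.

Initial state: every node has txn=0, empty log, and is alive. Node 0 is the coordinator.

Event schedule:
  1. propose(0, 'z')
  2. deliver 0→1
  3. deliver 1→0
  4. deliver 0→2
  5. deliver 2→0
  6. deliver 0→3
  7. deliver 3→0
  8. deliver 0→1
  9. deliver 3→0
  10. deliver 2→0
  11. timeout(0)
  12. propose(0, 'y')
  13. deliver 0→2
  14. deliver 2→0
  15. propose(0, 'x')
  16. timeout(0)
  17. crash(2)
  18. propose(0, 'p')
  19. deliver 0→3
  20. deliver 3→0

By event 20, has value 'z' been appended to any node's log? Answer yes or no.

yes

[1] propose(0,'z') → N0(coor t1 [-])
[2] deliver 0→1 → N1(part t1 [-])
[3] deliver 1→0 → ∅
[4] deliver 0→2 → N2(part t1 [-])
[5] deliver 2→0 → ∅
[6] deliver 0→3 → N3(part t1 [-])
[7] deliver 3→0 → N0(coor t1 [z])
[8] deliver 0→1 → N1(part t1 [z])
[9] deliver 3→0 → ∅
[10] deliver 2→0 → ∅
[11] timeout(0) → N0(coor t2 [z])
[12] propose(0,'y') → N0(coor t3 [z])
[13] deliver 0→2 → N2(part t1 [z])
[14] deliver 2→0 → ∅
[15] propose(0,'x') → N0(coor t4 [z])
[16] timeout(0) → N0(coor t5 [z])
[17] crash(2) → N2(✗part t1 [z])
[18] propose(0,'p') → N0(coor t6 [z])
[19] deliver 0→3 → N3(part t1 [z])
[20] deliver 3→0 → ∅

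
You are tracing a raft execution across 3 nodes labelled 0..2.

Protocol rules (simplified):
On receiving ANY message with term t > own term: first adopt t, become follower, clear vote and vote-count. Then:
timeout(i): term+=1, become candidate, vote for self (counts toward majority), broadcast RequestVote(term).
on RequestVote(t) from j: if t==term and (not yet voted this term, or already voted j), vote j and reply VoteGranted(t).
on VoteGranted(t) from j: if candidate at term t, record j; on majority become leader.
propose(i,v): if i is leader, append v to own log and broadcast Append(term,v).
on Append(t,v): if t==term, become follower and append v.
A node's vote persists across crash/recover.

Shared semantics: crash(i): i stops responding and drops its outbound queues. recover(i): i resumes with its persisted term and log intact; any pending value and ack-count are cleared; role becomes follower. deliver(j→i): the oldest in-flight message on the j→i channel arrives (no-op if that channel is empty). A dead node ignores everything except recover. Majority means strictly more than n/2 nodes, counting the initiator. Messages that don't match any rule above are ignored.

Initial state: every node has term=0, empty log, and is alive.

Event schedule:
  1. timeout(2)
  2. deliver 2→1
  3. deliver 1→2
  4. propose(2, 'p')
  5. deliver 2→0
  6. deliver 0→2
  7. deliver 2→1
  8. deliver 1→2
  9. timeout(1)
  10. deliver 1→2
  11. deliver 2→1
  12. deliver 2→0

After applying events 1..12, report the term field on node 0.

1

[1] timeout(2) → N2(cand t1 [-])
[2] deliver 2→1 → N1(foll t1 [-])
[3] deliver 1→2 → N2(lead t1 [-])
[4] propose(2,'p') → N2(lead t1 [p])
[5] deliver 2→0 → N0(foll t1 [-])
[6] deliver 0→2 → ∅
[7] deliver 2→1 → N1(foll t1 [p])
[8] deliver 1→2 → ∅
[9] timeout(1) → N1(cand t2 [p])
[10] deliver 1→2 → N2(foll t2 [p])
[11] deliver 2→1 → N1(lead t2 [p])
[12] deliver 2→0 → N0(foll t1 [p])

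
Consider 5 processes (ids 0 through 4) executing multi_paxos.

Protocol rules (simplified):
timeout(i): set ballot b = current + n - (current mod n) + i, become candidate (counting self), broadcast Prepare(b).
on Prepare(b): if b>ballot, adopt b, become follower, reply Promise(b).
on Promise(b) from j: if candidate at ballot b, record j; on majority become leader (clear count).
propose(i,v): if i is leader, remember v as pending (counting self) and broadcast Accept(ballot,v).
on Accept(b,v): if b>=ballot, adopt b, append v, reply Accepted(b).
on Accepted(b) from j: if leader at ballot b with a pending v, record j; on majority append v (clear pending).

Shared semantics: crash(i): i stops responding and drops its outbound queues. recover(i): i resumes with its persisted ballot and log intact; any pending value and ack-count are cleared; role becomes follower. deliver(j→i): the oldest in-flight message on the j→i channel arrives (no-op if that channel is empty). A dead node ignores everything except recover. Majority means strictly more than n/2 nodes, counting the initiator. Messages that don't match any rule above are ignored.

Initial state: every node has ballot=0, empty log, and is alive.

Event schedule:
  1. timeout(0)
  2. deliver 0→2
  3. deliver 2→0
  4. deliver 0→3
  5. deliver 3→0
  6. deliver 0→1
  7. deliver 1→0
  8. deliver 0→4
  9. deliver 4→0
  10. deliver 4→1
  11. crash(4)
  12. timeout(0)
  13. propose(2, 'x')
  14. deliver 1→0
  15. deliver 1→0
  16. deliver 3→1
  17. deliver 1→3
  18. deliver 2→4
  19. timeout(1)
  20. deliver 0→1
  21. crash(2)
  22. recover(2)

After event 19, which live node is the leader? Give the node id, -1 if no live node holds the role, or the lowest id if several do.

-1

1. timeout(0):  <0:cand b5 ->
2. deliver 0→2:  <2:foll b5 ->
3. deliver 2→0:  nop
4. deliver 0→3:  <3:foll b5 ->
5. deliver 3→0:  <0:lead b5 ->
6. deliver 0→1:  <1:foll b5 ->
7. deliver 1→0:  nop
8. deliver 0→4:  <4:foll b5 ->
9. deliver 4→0:  nop
10. deliver 4→1:  nop
11. crash(4):  <4:✗foll b5 ->
12. timeout(0):  <0:cand b10 ->
13. propose(2,'x'):  nop
14. deliver 1→0:  nop
15. deliver 1→0:  nop
16. deliver 3→1:  nop
17. deliver 1→3:  nop
18. deliver 2→4:  nop
19. timeout(1):  <1:cand b11 ->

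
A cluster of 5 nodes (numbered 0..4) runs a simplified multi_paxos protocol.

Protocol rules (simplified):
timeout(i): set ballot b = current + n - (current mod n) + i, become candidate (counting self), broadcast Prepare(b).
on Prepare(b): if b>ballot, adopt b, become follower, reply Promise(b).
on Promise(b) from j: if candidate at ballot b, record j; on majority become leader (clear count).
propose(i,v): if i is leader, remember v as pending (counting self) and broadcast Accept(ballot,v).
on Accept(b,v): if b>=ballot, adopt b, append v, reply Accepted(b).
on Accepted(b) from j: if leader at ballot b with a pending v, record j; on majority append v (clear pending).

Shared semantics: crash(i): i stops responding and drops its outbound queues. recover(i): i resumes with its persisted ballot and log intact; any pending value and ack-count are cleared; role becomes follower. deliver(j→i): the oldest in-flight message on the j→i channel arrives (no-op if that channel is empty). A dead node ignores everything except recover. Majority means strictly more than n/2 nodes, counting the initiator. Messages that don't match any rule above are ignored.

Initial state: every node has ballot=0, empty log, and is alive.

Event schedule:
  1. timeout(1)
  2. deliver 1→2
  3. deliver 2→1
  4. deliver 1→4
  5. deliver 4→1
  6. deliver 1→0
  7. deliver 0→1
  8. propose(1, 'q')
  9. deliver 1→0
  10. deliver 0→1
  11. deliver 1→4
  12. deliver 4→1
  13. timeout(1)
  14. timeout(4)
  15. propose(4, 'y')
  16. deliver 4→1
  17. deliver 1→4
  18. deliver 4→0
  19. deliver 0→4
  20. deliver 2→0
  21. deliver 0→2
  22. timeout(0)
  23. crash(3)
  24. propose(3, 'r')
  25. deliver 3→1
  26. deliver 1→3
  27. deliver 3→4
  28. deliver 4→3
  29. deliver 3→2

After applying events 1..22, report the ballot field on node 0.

15

[1] timeout(1) → N1(cand b6 [-])
[2] deliver 1→2 → N2(foll b6 [-])
[3] deliver 2→1 → ∅
[4] deliver 1→4 → N4(foll b6 [-])
[5] deliver 4→1 → N1(lead b6 [-])
[6] deliver 1→0 → N0(foll b6 [-])
[7] deliver 0→1 → ∅
[8] propose(1,'q') → ∅
[9] deliver 1→0 → N0(foll b6 [q])
[10] deliver 0→1 → ∅
[11] deliver 1→4 → N4(foll b6 [q])
[12] deliver 4→1 → N1(lead b6 [q])
[13] timeout(1) → N1(cand b11 [q])
[14] timeout(4) → N4(cand b14 [q])
[15] propose(4,'y') → ∅
[16] deliver 4→1 → N1(foll b14 [q])
[17] deliver 1→4 → ∅
[18] deliver 4→0 → N0(foll b14 [q])
[19] deliver 0→4 → ∅
[20] deliver 2→0 → ∅
[21] deliver 0→2 → ∅
[22] timeout(0) → N0(cand b15 [q])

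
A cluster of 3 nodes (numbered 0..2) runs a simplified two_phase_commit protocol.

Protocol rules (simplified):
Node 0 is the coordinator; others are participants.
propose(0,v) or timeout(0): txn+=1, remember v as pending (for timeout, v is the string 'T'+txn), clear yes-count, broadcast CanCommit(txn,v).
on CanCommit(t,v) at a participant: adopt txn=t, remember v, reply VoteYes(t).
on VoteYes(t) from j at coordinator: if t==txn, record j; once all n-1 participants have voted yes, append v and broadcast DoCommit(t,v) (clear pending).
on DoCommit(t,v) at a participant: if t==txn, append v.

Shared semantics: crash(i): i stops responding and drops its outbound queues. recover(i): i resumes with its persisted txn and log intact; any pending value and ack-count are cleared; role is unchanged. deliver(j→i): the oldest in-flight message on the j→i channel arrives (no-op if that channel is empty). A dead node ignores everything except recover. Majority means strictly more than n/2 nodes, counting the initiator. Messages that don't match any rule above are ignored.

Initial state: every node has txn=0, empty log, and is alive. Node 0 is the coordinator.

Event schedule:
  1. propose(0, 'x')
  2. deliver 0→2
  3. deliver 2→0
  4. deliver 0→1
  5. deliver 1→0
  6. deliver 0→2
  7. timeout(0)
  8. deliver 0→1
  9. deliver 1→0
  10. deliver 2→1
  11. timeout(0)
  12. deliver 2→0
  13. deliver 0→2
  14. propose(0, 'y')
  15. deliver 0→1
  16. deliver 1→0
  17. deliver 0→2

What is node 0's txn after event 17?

4

e1 propose(0,'x'): 0[coor,t=1,-]
e2 deliver 0→2: 2[part,t=1,-]
e3 deliver 2→0: ·
e4 deliver 0→1: 1[part,t=1,-]
e5 deliver 1→0: 0[coor,t=1,x]
e6 deliver 0→2: 2[part,t=1,x]
e7 timeout(0): 0[coor,t=2,x]
e8 deliver 0→1: 1[part,t=1,x]
e9 deliver 1→0: ·
e10 deliver 2→1: ·
e11 timeout(0): 0[coor,t=3,x]
e12 deliver 2→0: ·
e13 deliver 0→2: 2[part,t=2,x]
e14 propose(0,'y'): 0[coor,t=4,x]
e15 deliver 0→1: 1[part,t=2,x]
e16 deliver 1→0: ·
e17 deliver 0→2: 2[part,t=3,x]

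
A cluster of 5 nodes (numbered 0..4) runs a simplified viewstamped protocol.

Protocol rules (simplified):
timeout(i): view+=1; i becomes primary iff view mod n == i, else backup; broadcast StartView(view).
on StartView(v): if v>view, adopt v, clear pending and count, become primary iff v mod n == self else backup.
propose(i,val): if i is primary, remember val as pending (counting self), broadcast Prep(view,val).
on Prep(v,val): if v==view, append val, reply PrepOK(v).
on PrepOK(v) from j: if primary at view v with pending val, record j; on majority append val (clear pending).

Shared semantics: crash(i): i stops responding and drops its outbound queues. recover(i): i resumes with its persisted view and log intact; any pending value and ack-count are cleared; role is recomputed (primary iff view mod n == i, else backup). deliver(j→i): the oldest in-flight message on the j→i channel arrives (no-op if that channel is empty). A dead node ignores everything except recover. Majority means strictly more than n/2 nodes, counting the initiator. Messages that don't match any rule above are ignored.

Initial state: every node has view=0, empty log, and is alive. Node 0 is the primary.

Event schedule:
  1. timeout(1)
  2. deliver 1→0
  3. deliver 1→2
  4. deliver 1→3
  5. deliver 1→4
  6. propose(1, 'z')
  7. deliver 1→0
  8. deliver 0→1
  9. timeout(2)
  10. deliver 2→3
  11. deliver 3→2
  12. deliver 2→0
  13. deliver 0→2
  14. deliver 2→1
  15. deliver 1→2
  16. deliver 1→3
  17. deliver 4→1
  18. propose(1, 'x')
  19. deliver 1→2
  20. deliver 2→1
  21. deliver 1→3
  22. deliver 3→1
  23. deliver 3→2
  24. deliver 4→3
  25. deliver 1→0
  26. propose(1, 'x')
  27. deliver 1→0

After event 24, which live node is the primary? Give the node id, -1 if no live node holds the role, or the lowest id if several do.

step 1 timeout(1): 1={prim,v=1,log=-}
step 2 deliver 1→0: 0={back,v=1,log=-}
step 3 deliver 1→2: 2={back,v=1,log=-}
step 4 deliver 1→3: 3={back,v=1,log=-}
step 5 deliver 1→4: 4={back,v=1,log=-}
step 6 propose(1,'z'): —
step 7 deliver 1→0: 0={back,v=1,log=z}
step 8 deliver 0→1: —
step 9 timeout(2): 2={prim,v=2,log=-}
step 10 deliver 2→3: 3={back,v=2,log=-}
step 11 deliver 3→2: —
step 12 deliver 2→0: 0={back,v=2,log=z}
step 13 deliver 0→2: —
step 14 deliver 2→1: 1={back,v=2,log=-}
step 15 deliver 1→2: —
step 16 deliver 1→3: —
step 17 deliver 4→1: —
step 18 propose(1,'x'): —
step 19 deliver 1→2: —
step 20 deliver 2→1: —
step 21 deliver 1→3: —
step 22 deliver 3→1: —
step 23 deliver 3→2: —
step 24 deliver 4→3: —

2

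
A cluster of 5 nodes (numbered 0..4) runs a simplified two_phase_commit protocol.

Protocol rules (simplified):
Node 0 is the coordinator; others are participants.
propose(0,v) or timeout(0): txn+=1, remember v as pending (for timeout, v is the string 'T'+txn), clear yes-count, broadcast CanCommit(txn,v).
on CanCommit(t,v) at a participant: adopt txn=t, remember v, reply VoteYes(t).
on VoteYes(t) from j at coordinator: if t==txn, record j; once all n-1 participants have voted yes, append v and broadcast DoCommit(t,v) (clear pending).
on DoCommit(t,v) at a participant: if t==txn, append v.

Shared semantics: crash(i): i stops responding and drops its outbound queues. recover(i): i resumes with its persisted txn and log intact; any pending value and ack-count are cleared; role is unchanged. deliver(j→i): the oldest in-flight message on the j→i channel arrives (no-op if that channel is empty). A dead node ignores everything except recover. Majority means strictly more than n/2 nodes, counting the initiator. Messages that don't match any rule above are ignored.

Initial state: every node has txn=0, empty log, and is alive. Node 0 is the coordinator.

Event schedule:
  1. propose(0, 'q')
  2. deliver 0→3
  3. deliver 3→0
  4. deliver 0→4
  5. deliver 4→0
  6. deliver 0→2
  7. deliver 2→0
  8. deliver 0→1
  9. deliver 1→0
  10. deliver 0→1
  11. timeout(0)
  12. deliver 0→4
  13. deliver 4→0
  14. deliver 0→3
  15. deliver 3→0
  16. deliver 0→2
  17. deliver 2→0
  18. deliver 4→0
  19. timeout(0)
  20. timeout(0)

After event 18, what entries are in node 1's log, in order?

q

step 1 propose(0,'q'): 0={coor,t=1,log=-}
step 2 deliver 0→3: 3={part,t=1,log=-}
step 3 deliver 3→0: —
step 4 deliver 0→4: 4={part,t=1,log=-}
step 5 deliver 4→0: —
step 6 deliver 0→2: 2={part,t=1,log=-}
step 7 deliver 2→0: —
step 8 deliver 0→1: 1={part,t=1,log=-}
step 9 deliver 1→0: 0={coor,t=1,log=q}
step 10 deliver 0→1: 1={part,t=1,log=q}
step 11 timeout(0): 0={coor,t=2,log=q}
step 12 deliver 0→4: 4={part,t=1,log=q}
step 13 deliver 4→0: —
step 14 deliver 0→3: 3={part,t=1,log=q}
step 15 deliver 3→0: —
step 16 deliver 0→2: 2={part,t=1,log=q}
step 17 deliver 2→0: —
step 18 deliver 4→0: —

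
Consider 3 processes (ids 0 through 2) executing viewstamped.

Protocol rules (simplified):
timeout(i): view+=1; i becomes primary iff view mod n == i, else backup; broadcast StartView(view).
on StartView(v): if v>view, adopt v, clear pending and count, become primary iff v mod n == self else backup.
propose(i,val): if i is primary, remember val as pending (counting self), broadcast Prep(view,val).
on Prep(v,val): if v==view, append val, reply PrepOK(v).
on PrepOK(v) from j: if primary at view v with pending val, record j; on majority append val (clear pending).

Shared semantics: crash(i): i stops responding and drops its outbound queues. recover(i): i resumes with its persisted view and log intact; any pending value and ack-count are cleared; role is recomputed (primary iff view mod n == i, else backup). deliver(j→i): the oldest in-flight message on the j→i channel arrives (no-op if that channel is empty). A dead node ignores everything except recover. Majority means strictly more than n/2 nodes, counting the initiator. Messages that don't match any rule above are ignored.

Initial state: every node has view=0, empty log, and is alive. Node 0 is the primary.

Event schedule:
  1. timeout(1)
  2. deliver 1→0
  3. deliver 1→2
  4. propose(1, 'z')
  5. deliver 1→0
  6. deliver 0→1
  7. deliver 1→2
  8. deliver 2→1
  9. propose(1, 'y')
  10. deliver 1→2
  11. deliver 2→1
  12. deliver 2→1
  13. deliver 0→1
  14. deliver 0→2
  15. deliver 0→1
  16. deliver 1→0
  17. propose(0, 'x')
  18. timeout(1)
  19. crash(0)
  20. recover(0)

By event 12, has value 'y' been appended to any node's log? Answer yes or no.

yes

1. timeout(1):  <1:prim v1 ->
2. deliver 1→0:  <0:back v1 ->
3. deliver 1→2:  <2:back v1 ->
4. propose(1,'z'):  nop
5. deliver 1→0:  <0:back v1 z>
6. deliver 0→1:  <1:prim v1 z>
7. deliver 1→2:  <2:back v1 z>
8. deliver 2→1:  nop
9. propose(1,'y'):  nop
10. deliver 1→2:  <2:back v1 z,y>
11. deliver 2→1:  <1:prim v1 z,y>
12. deliver 2→1:  nop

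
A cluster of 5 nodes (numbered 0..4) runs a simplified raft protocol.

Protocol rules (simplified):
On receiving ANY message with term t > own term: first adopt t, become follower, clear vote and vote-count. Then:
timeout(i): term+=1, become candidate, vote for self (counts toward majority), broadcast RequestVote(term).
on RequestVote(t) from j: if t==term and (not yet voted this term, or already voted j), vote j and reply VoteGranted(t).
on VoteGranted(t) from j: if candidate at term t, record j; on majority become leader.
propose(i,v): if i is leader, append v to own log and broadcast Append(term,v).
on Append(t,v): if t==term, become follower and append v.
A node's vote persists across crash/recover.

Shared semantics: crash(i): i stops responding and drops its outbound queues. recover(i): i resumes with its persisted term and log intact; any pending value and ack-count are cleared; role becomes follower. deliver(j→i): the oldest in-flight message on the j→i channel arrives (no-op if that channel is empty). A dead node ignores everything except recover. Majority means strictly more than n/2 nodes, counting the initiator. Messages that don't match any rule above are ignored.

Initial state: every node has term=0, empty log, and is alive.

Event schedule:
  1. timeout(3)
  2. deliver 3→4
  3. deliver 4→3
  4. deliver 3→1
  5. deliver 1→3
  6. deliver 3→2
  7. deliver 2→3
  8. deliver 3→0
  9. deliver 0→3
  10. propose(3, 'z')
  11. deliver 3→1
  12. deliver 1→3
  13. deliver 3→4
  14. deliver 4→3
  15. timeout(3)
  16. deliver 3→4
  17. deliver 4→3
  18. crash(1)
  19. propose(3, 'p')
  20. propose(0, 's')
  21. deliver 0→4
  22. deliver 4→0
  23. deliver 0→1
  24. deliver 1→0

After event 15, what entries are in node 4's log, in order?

[1] timeout(3) → N3(cand t1 [-])
[2] deliver 3→4 → N4(foll t1 [-])
[3] deliver 4→3 → ∅
[4] deliver 3→1 → N1(foll t1 [-])
[5] deliver 1→3 → N3(lead t1 [-])
[6] deliver 3→2 → N2(foll t1 [-])
[7] deliver 2→3 → ∅
[8] deliver 3→0 → N0(foll t1 [-])
[9] deliver 0→3 → ∅
[10] propose(3,'z') → N3(lead t1 [z])
[11] deliver 3→1 → N1(foll t1 [z])
[12] deliver 1→3 → ∅
[13] deliver 3→4 → N4(foll t1 [z])
[14] deliver 4→3 → ∅
[15] timeout(3) → N3(cand t2 [z])

z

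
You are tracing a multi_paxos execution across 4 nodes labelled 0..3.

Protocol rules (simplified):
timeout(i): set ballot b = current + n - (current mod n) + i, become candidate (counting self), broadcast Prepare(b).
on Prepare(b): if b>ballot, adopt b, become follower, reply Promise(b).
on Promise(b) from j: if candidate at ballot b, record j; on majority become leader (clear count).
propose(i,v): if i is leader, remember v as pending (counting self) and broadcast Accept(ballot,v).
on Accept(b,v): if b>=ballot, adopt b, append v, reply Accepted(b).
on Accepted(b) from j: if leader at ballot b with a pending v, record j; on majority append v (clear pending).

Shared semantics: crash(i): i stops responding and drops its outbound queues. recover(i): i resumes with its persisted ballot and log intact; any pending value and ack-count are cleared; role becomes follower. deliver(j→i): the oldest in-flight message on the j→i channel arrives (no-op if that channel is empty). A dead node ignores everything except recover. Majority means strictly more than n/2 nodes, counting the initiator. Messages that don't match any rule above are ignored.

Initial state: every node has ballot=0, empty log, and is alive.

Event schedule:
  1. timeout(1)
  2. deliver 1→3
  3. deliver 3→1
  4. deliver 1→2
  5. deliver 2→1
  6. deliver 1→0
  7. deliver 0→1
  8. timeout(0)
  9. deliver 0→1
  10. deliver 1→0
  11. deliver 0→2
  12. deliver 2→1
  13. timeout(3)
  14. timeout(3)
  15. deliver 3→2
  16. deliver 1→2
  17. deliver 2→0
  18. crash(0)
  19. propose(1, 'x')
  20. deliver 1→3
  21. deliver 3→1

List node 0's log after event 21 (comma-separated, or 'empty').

1. timeout(1):  <1:cand b5 ->
2. deliver 1→3:  <3:foll b5 ->
3. deliver 3→1:  nop
4. deliver 1→2:  <2:foll b5 ->
5. deliver 2→1:  <1:lead b5 ->
6. deliver 1→0:  <0:foll b5 ->
7. deliver 0→1:  nop
8. timeout(0):  <0:cand b8 ->
9. deliver 0→1:  <1:foll b8 ->
10. deliver 1→0:  nop
11. deliver 0→2:  <2:foll b8 ->
12. deliver 2→1:  nop
13. timeout(3):  <3:cand b11 ->
14. timeout(3):  <3:cand b15 ->
15. deliver 3→2:  <2:foll b11 ->
16. deliver 1→2:  nop
17. deliver 2→0:  <0:lead b8 ->
18. crash(0):  <0:✗lead b8 ->
19. propose(1,'x'):  nop
20. deliver 1→3:  nop
21. deliver 3→1:  <1:foll b11 ->

empty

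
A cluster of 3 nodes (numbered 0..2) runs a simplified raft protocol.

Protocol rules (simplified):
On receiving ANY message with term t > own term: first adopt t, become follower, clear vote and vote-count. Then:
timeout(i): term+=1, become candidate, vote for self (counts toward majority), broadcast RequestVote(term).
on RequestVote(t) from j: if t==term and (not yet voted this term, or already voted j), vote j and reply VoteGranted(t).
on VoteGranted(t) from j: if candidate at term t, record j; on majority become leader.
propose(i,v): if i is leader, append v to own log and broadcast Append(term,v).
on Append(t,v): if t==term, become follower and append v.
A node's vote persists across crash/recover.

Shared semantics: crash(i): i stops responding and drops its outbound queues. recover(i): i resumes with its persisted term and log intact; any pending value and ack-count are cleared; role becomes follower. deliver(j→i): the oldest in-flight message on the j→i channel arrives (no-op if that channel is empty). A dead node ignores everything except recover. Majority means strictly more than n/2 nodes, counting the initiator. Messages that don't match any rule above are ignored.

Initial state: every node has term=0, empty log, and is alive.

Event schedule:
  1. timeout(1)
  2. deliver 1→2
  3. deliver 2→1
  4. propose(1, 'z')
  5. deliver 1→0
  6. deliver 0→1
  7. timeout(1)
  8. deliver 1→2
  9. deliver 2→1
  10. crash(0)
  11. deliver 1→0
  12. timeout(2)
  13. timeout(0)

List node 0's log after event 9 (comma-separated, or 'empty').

e1 timeout(1): 1[cand,t=1,-]
e2 deliver 1→2: 2[foll,t=1,-]
e3 deliver 2→1: 1[lead,t=1,-]
e4 propose(1,'z'): 1[lead,t=1,z]
e5 deliver 1→0: 0[foll,t=1,-]
e6 deliver 0→1: ·
e7 timeout(1): 1[cand,t=2,z]
e8 deliver 1→2: 2[foll,t=1,z]
e9 deliver 2→1: ·

empty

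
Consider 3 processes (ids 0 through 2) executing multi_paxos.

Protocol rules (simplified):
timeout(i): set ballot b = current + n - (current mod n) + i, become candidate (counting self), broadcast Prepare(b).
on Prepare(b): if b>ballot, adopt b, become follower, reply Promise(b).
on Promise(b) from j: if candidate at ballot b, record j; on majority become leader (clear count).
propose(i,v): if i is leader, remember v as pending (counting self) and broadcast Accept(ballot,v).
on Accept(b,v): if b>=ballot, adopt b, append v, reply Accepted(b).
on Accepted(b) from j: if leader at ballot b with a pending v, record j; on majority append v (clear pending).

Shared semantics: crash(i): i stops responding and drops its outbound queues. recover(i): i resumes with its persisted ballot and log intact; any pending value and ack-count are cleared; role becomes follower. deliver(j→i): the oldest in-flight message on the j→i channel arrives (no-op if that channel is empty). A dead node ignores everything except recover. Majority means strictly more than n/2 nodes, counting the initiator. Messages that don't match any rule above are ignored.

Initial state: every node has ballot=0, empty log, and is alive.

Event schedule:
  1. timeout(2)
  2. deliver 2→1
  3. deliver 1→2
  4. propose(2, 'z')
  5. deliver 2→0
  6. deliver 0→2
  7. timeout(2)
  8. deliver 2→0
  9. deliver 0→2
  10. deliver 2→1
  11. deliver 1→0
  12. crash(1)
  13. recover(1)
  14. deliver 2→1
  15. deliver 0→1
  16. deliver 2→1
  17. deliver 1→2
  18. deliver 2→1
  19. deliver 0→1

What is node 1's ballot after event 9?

5

1. timeout(2):  <2:cand b5 ->
2. deliver 2→1:  <1:foll b5 ->
3. deliver 1→2:  <2:lead b5 ->
4. propose(2,'z'):  nop
5. deliver 2→0:  <0:foll b5 ->
6. deliver 0→2:  nop
7. timeout(2):  <2:cand b8 ->
8. deliver 2→0:  <0:foll b5 z>
9. deliver 0→2:  nop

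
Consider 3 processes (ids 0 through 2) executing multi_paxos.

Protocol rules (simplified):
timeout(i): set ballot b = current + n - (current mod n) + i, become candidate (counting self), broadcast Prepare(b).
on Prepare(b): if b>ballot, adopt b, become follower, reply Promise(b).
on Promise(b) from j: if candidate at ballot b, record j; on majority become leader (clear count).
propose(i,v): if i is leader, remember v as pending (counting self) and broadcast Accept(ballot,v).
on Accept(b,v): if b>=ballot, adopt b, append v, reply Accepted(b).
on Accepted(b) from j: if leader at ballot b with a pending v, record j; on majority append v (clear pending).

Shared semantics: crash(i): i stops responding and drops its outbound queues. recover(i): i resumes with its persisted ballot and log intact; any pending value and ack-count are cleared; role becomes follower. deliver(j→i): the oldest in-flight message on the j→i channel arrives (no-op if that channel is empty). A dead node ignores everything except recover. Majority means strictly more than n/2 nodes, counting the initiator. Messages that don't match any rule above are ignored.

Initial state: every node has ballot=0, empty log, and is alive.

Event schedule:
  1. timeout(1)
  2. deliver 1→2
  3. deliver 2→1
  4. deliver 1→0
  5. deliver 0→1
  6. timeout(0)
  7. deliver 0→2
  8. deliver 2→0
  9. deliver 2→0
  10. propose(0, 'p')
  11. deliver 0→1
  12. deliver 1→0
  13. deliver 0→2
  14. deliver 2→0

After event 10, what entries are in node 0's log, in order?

1. timeout(1):  <1:cand b4 ->
2. deliver 1→2:  <2:foll b4 ->
3. deliver 2→1:  <1:lead b4 ->
4. deliver 1→0:  <0:foll b4 ->
5. deliver 0→1:  nop
6. timeout(0):  <0:cand b6 ->
7. deliver 0→2:  <2:foll b6 ->
8. deliver 2→0:  <0:lead b6 ->
9. deliver 2→0:  nop
10. propose(0,'p'):  nop

empty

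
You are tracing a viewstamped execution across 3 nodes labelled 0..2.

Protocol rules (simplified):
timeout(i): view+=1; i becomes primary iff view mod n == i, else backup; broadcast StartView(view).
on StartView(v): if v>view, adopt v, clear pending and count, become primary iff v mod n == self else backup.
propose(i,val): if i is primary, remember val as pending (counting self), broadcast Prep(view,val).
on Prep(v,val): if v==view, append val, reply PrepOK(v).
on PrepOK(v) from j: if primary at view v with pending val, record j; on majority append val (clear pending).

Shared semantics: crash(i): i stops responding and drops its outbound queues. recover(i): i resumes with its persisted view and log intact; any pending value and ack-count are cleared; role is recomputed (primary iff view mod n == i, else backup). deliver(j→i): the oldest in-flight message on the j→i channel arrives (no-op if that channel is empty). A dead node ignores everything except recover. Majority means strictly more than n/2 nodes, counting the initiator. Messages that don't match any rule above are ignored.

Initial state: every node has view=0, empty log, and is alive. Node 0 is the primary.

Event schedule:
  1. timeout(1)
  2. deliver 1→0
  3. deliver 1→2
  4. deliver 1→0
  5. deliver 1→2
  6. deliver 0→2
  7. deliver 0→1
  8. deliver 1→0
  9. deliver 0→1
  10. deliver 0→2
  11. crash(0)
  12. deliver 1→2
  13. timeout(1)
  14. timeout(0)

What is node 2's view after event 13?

1

1. timeout(1):  <1:prim v1 ->
2. deliver 1→0:  <0:back v1 ->
3. deliver 1→2:  <2:back v1 ->
4. deliver 1→0:  nop
5. deliver 1→2:  nop
6. deliver 0→2:  nop
7. deliver 0→1:  nop
8. deliver 1→0:  nop
9. deliver 0→1:  nop
10. deliver 0→2:  nop
11. crash(0):  <0:✗back v1 ->
12. deliver 1→2:  nop
13. timeout(1):  <1:back v2 ->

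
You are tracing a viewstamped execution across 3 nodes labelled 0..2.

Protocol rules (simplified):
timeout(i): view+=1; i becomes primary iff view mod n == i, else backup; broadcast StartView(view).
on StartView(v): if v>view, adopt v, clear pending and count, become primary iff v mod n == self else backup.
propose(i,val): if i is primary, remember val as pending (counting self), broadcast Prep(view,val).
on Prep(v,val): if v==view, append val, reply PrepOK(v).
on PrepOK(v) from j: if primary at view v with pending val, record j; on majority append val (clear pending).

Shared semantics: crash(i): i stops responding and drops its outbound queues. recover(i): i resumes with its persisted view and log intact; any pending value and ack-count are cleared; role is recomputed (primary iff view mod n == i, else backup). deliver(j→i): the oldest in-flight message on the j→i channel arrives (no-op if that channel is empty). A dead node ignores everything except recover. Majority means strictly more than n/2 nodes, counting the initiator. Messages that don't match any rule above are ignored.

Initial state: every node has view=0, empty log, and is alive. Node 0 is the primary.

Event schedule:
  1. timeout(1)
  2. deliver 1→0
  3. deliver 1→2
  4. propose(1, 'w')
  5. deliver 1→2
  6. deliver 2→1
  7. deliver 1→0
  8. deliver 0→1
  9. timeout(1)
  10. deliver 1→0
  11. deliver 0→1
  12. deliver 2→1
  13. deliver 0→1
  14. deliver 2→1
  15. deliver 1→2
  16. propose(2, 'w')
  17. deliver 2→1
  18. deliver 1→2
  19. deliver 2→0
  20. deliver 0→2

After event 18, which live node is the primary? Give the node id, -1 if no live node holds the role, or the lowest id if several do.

1. timeout(1):  <1:prim v1 ->
2. deliver 1→0:  <0:back v1 ->
3. deliver 1→2:  <2:back v1 ->
4. propose(1,'w'):  nop
5. deliver 1→2:  <2:back v1 w>
6. deliver 2→1:  <1:prim v1 w>
7. deliver 1→0:  <0:back v1 w>
8. deliver 0→1:  nop
9. timeout(1):  <1:back v2 w>
10. deliver 1→0:  <0:back v2 w>
11. deliver 0→1:  nop
12. deliver 2→1:  nop
13. deliver 0→1:  nop
14. deliver 2→1:  nop
15. deliver 1→2:  <2:prim v2 w>
16. propose(2,'w'):  nop
17. deliver 2→1:  <1:back v2 w,w>
18. deliver 1→2:  <2:prim v2 w,w>

2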